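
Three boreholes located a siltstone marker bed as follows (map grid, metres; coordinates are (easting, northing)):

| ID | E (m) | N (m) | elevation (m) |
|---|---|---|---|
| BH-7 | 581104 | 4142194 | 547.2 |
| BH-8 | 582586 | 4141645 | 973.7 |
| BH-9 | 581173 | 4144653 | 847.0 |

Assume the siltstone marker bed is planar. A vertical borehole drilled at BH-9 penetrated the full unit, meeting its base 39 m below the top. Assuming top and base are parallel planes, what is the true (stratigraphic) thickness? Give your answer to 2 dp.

36.83 m

Let the plane be z = a·E + b·N + c.
BH-8−BH-7: 1482a − 549b = 426.5;  BH-9−BH-7: 69a + 2459b = 299.8.
Solving gives a = 0.32953, b = 0.11267.
|∇z| = √(a²+b²) = 0.34826, so dip δ = arctan(0.34826) = 19.20°.
True thickness = vertical thickness × cos δ = 39 × cos 19.20° = 36.83 m.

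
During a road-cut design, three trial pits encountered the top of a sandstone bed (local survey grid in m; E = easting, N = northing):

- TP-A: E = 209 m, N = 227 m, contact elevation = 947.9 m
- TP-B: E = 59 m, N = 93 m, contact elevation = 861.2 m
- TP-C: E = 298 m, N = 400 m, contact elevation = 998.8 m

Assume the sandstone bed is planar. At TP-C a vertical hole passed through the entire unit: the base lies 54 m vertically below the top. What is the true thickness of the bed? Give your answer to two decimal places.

46.65 m

Let the plane be z = a·E + b·N + c.
TP-B−TP-A: −150a − 134b = −86.7;  TP-C−TP-A: 89a + 173b = 50.9.
Solving gives a = 0.58318, b = −0.00580.
|∇z| = √(a²+b²) = 0.58321, so dip δ = arctan(0.58321) = 30.25°.
True thickness = vertical thickness × cos δ = 54 × cos 30.25° = 46.65 m.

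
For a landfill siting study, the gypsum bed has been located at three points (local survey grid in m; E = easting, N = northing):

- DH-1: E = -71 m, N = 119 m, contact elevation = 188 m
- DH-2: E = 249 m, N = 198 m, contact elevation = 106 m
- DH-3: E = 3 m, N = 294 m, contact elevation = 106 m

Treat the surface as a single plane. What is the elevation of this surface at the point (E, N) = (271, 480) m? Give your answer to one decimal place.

Two edge vectors: DH-1→DH-2 = (320, 79, -82), DH-1→DH-3 = (74, 175, -82).
Normal n = (DH-1→DH-2) × (DH-1→DH-3) = (7872, 20172, 50154).
So ∂z/∂E = −n_x/n_z = −0.15696 and ∂z/∂N = −n_y/n_z = −0.40220.
Intercept c from DH-1: 188 − 11.14 + 47.86 = 224.72.
At (271, 480): z = −42.5 − 193.1 + 224.72 = -10.9 m.

-10.9 m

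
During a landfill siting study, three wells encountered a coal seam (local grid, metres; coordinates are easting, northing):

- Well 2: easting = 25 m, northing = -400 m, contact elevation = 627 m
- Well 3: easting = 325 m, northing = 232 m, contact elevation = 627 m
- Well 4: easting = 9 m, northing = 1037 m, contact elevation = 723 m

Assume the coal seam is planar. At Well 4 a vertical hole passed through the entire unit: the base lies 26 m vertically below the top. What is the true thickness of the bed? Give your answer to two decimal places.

Let the plane be z = a·easting + b·northing + c.
Well 3−Well 2: 300a + 632b = 0;  Well 4−Well 2: −16a + 1437b = 96.
Solving gives a = −0.13751, b = 0.06527.
|∇z| = √(a²+b²) = 0.15222, so dip δ = arctan(0.15222) = 8.66°.
True thickness = vertical thickness × cos δ = 26 × cos 8.66° = 25.70 m.

25.70 m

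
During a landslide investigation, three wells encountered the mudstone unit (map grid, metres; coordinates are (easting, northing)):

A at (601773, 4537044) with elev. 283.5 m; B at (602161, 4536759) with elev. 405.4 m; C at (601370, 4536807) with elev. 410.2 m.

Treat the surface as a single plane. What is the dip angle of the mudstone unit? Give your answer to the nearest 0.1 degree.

25.5°

Two edge vectors: A→B = (388, -285, 121.9), A→C = (-403, -237, 126.7).
Normal n = (A→B) × (A→C) = (-7219.2, -98285.3, -206811).
So ∂z/∂E = −n_x/n_z = −0.03491 and ∂z/∂N = −n_y/n_z = −0.47524.
Gradient magnitude |∇z| = √(a² + b²) = √(0.00122 + 0.22586) = 0.47652.
True dip = arctan(0.47652) = 25.5°, dipping toward N (azimuth ≈ 004°).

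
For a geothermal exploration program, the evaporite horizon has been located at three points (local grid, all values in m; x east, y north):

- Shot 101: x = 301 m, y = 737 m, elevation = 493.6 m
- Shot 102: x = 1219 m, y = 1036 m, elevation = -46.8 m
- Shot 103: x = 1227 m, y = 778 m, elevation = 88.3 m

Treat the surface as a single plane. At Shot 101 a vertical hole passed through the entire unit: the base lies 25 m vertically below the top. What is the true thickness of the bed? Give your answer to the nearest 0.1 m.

20.7 m

Two edge vectors: Shot 101→Shot 102 = (918, 299, -540.4), Shot 101→Shot 103 = (926, 41, -405.3).
Normal n = (Shot 101→Shot 102) × (Shot 101→Shot 103) = (-99028.3, -128345, -239236).
So ∂z/∂x = −n_x/n_z = −0.41394 and ∂z/∂y = −n_y/n_z = −0.53648.
|∇z| = √(a²+b²) = 0.67761, so dip δ = arctan(0.67761) = 34.12°.
True thickness = vertical thickness × cos δ = 25 × cos 34.12° = 20.7 m.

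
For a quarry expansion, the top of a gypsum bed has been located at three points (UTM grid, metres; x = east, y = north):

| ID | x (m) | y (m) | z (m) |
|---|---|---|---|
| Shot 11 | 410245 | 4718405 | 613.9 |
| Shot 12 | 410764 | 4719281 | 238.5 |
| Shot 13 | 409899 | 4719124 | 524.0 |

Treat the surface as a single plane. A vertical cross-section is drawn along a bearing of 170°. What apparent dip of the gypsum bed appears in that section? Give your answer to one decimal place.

Let the plane be z = a·x + b·y + c.
Shot 12−Shot 11: 519a + 876b = −375.4;  Shot 13−Shot 11: −346a + 719b = −89.9.
Solving gives a = −0.28267, b = −0.26106.
Unit vector along 170° is (sin 170°, cos 170°) = (0.1736, -0.9848).
Slope in that direction = a·(0.1736) + b·(-0.9848) = 0.20801.
Apparent dip = arctan|0.20801| = 11.8° (true dip is 21.0°, so apparent ≤ true as expected).

11.8°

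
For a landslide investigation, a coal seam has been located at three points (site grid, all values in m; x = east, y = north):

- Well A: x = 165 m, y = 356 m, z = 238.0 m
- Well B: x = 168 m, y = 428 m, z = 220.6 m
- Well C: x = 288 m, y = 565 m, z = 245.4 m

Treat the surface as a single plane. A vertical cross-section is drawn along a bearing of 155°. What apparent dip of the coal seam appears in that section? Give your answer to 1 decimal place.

24.3°

Two edge vectors: Well A→Well B = (3, 72, -17.4), Well A→Well C = (123, 209, 7.4).
Normal n = (Well A→Well B) × (Well A→Well C) = (4169.4, -2162.4, -8229).
So ∂z/∂x = −n_x/n_z = 0.50667 and ∂z/∂y = −n_y/n_z = −0.26278.
Unit vector along 155° is (sin 155°, cos 155°) = (0.4226, -0.9063).
Slope in that direction = a·(0.4226) + b·(-0.9063) = 0.45229.
Apparent dip = arctan|0.45229| = 24.3° (true dip is 29.7°, so apparent ≤ true as expected).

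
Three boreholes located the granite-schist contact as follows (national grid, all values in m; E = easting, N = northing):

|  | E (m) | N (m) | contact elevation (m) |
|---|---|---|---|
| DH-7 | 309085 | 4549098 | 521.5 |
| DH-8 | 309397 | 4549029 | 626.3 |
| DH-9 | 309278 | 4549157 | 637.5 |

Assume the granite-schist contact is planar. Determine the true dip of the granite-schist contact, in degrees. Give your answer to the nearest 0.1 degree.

Let the plane be z = a·E + b·N + c.
DH-8−DH-7: 312a − 69b = 104.8;  DH-9−DH-7: 193a + 59b = 116.
Solving gives a = 0.44719, b = 0.50325.
Gradient magnitude |∇z| = √(a² + b²) = √(0.19998 + 0.25326) = 0.67323.
True dip = arctan(0.67323) = 33.9°, dipping toward SW (azimuth ≈ 222°).

33.9°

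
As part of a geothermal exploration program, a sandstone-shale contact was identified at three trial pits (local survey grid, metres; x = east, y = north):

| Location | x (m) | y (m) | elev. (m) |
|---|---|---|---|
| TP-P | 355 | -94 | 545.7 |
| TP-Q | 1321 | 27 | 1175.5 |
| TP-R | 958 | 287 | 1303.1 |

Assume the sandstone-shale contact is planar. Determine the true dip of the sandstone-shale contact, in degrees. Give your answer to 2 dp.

Let the plane be z = a·x + b·y + c.
TP-Q−TP-P: 966a + 121b = 629.8;  TP-R−TP-P: 603a + 381b = 757.4.
Solving gives a = 0.50260, b = 1.19247.
Gradient magnitude |∇z| = √(a² + b²) = √(0.25261 + 1.42200) = 1.29406.
True dip = arctan(1.29406) = 52.30°, dipping toward SSW (azimuth ≈ 203°).

52.30°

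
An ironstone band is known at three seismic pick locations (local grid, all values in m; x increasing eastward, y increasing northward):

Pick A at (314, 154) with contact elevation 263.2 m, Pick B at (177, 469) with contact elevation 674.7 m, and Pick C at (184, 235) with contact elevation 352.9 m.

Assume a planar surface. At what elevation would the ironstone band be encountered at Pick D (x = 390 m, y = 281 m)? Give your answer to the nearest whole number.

Let the plane be z = a·x + b·y + c.
Pick B−Pick A: −137a + 315b = 411.5;  Pick C−Pick A: −130a + 81b = 89.7.
Solving gives a = 0.17003, b = 1.38030.
Then c = 263.2 − a·314 − b·154 = −2.76.
At (390, 281): z = 66.3 + 387.9 − 2.76 = 451.4 m.

451 m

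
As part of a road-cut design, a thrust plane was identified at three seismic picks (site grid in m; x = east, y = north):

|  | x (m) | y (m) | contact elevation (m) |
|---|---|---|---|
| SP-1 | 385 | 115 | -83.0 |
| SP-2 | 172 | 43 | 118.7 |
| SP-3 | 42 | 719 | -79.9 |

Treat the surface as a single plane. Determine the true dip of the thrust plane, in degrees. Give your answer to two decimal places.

42.39°

Let the plane be z = a·x + b·y + c.
SP-2−SP-1: −213a − 72b = 201.7;  SP-3−SP-1: −343a + 604b = 3.1.
Solving gives a = −0.79590, b = −0.44685.
Gradient magnitude |∇z| = √(a² + b²) = √(0.63346 + 0.19967) = 0.91276.
True dip = arctan(0.91276) = 42.39°, dipping toward ENE (azimuth ≈ 061°).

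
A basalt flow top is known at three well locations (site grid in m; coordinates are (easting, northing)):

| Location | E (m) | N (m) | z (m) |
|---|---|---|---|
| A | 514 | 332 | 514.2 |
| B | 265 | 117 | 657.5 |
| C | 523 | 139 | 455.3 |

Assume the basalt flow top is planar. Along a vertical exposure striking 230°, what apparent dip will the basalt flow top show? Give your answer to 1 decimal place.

Two edge vectors: A→B = (-249, -215, 143.3), A→C = (9, -193, -58.9).
Normal n = (A→B) × (A→C) = (40320.4, -13376.4, 49992).
So ∂z/∂E = −n_x/n_z = −0.80654 and ∂z/∂N = −n_y/n_z = 0.26757.
Unit vector along 230° is (sin 230°, cos 230°) = (-0.7660, -0.6428).
Slope in that direction = a·(-0.7660) + b·(-0.6428) = 0.44585.
Apparent dip = arctan|0.44585| = 24.0° (true dip is 40.4°, so apparent ≤ true as expected).

24.0°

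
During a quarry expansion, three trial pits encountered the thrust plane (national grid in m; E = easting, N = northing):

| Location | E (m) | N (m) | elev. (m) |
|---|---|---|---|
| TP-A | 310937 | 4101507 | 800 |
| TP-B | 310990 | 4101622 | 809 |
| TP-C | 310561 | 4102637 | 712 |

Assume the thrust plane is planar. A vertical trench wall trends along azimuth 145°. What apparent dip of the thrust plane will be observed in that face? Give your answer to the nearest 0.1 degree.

Two edge vectors: TP-A→TP-B = (53, 115, 9), TP-A→TP-C = (-376, 1130, -88).
Normal n = (TP-A→TP-B) × (TP-A→TP-C) = (-20290, 1280, 103130).
So ∂z/∂E = −n_x/n_z = 0.19674 and ∂z/∂N = −n_y/n_z = −0.01241.
Unit vector along 145° is (sin 145°, cos 145°) = (0.5736, -0.8192).
Slope in that direction = a·(0.5736) + b·(-0.8192) = 0.12301.
Apparent dip = arctan|0.12301| = 7.0° (true dip is 11.2°, so apparent ≤ true as expected).

7.0°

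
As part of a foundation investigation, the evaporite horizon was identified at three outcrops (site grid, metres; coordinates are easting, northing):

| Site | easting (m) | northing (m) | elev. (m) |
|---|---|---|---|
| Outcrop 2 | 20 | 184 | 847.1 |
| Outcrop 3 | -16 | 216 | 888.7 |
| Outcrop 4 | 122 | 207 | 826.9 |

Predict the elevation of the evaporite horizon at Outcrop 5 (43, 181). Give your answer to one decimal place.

Two edge vectors: Outcrop 2→Outcrop 3 = (-36, 32, 41.6), Outcrop 2→Outcrop 4 = (102, 23, -20.2).
Normal n = (Outcrop 2→Outcrop 3) × (Outcrop 2→Outcrop 4) = (-1603.2, 3516, -4092).
So ∂z/∂easting = −n_x/n_z = −0.39179 and ∂z/∂northing = −n_y/n_z = 0.85924.
Intercept c from Outcrop 2: 847.1 + 7.84 − 158.10 = 696.84.
At (43, 181): z = −16.8 + 155.5 + 696.84 = 835.5 m.

835.5 m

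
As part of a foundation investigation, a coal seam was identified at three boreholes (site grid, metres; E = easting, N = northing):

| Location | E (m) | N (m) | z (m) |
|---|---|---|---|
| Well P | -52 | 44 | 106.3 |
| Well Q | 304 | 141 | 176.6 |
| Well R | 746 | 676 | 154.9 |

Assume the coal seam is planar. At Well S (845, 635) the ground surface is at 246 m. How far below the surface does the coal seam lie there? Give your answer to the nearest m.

54 m

Two edge vectors: Well P→Well Q = (356, 97, 70.3), Well P→Well R = (798, 632, 48.6).
Normal n = (Well P→Well Q) × (Well P→Well R) = (-39715.4, 38797.8, 147586).
So ∂z/∂E = −n_x/n_z = 0.26910 and ∂z/∂N = −n_y/n_z = −0.26288.
Intercept c from Well P: 106.3 + 13.99 + 11.57 = 131.86.
At (845, 635): z_contact = 227.4 − 166.9 + 131.86 = 192.3 m.
Depth below ground = 246 − 192.3 = 54 m.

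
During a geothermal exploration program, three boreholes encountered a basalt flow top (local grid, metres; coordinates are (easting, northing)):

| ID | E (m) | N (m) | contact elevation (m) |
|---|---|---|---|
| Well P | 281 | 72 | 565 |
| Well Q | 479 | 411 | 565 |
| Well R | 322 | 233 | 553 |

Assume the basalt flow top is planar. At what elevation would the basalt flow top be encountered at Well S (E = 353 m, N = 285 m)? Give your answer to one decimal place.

553.1 m

Two edge vectors: Well P→Well Q = (198, 339, 0), Well P→Well R = (41, 161, -12).
Normal n = (Well P→Well Q) × (Well P→Well R) = (-4068, 2376, 17979).
So ∂z/∂E = −n_x/n_z = 0.22626 and ∂z/∂N = −n_y/n_z = −0.13215.
Intercept c from Well P: 565 − 63.58 + 9.52 = 510.93.
At (353, 285): z = 79.9 − 37.7 + 510.93 = 553.1 m.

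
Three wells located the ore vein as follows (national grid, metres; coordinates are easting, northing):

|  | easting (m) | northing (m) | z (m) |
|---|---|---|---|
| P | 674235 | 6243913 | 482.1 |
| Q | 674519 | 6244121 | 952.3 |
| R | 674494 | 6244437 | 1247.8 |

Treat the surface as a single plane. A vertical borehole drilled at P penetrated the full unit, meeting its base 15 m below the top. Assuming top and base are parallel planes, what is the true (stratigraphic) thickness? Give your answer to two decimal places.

8.87 m

Let the plane be z = a·easting + b·northing + c.
Q−P: 284a + 208b = 470.2;  R−P: 259a + 524b = 765.7.
Solving gives a = 0.91759, b = 1.00772.
|∇z| = √(a²+b²) = 1.36289, so dip δ = arctan(1.36289) = 53.73°.
True thickness = vertical thickness × cos δ = 15 × cos 53.73° = 8.87 m.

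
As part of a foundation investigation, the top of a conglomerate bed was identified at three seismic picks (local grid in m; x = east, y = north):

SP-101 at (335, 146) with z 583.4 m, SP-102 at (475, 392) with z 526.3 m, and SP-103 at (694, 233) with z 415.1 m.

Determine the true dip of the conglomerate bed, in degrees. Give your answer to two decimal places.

Two edge vectors: SP-101→SP-102 = (140, 246, -57.1), SP-101→SP-103 = (359, 87, -168.3).
Normal n = (SP-101→SP-102) × (SP-101→SP-103) = (-36434.1, 3063.1, -76134).
So ∂z/∂x = −n_x/n_z = −0.47855 and ∂z/∂y = −n_y/n_z = 0.04023.
Gradient magnitude |∇z| = √(a² + b²) = √(0.22901 + 0.00162) = 0.48024.
True dip = arctan(0.48024) = 25.65°, dipping toward E (azimuth ≈ 095°).

25.65°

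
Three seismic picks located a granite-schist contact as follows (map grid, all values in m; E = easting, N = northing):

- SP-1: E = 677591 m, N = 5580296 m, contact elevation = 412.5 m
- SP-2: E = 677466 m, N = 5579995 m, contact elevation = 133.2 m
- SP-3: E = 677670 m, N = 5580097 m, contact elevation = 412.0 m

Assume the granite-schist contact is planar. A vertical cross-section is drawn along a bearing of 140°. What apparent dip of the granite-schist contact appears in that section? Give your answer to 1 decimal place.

Let the plane be z = a·E + b·N + c.
SP-2−SP-1: −125a − 301b = −279.3;  SP-3−SP-1: 79a − 199b = −0.5.
Solving gives a = 1.13927, b = 0.45479.
Unit vector along 140° is (sin 140°, cos 140°) = (0.6428, -0.7660).
Slope in that direction = a·(0.6428) + b·(-0.7660) = 0.38392.
Apparent dip = arctan|0.38392| = 21.0° (true dip is 50.8°, so apparent ≤ true as expected).

21.0°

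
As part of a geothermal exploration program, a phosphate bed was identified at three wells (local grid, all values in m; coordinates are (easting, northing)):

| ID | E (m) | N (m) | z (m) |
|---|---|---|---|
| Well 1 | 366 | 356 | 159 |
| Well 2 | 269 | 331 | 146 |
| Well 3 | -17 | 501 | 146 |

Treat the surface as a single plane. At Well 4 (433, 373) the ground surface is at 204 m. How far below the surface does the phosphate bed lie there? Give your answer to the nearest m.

36 m

Two edge vectors: Well 1→Well 2 = (-97, -25, -13), Well 1→Well 3 = (-383, 145, -13).
Normal n = (Well 1→Well 2) × (Well 1→Well 3) = (2210, 3718, -23640).
So ∂z/∂E = −n_x/n_z = 0.09349 and ∂z/∂N = −n_y/n_z = 0.15728.
Intercept c from Well 1: 159 − 34.22 − 55.99 = 68.79.
At (433, 373): z_contact = 40.5 + 58.7 + 68.79 = 167.9 m.
Depth below ground = 204 − 167.9 = 36 m.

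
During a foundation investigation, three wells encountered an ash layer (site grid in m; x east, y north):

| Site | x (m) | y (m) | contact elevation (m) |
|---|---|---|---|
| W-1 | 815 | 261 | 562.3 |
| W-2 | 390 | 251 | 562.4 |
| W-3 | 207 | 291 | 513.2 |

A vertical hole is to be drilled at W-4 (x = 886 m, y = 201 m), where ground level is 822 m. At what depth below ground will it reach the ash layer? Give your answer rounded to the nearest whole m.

Two edge vectors: W-1→W-2 = (-425, -10, 0.1), W-1→W-3 = (-608, 30, -49.1).
Normal n = (W-1→W-2) × (W-1→W-3) = (488, -20928.3, -18830).
So ∂z/∂x = −n_x/n_z = 0.02592 and ∂z/∂y = −n_y/n_z = −1.11143.
Intercept c from W-1: 562.3 − 21.12 + 290.08 = 831.26.
At (886, 201): z_contact = 23.0 − 223.4 + 831.26 = 630.8 m.
Depth below ground = 822 − 630.8 = 191 m.

191 m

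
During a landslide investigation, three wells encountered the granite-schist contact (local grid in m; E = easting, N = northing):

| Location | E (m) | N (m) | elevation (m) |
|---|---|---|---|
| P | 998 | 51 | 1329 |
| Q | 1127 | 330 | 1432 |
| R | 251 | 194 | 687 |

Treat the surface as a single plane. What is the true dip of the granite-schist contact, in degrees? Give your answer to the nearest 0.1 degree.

Let the plane be z = a·E + b·N + c.
Q−P: 129a + 279b = 103;  R−P: −747a + 143b = −642.
Solving gives a = 0.85448, b = −0.02591.
Gradient magnitude |∇z| = √(a² + b²) = √(0.73013 + 0.00067) = 0.85487.
True dip = arctan(0.85487) = 40.5°, dipping toward W (azimuth ≈ 272°).

40.5°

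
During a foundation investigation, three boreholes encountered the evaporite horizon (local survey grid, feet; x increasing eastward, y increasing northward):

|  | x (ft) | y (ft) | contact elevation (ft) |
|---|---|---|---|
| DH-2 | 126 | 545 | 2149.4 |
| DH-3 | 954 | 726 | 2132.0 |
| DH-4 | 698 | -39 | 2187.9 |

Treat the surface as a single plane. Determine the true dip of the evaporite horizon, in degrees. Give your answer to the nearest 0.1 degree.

Let the plane be z = a·x + b·y + c.
DH-3−DH-2: 828a + 181b = −17.4;  DH-4−DH-2: 572a − 584b = 38.5.
Solving gives a = −0.00544, b = −0.07125.
Gradient magnitude |∇z| = √(a² + b²) = √(0.00003 + 0.00508) = 0.07146.
True dip = arctan(0.07146) = 4.1°, dipping toward N (azimuth ≈ 004°).

4.1°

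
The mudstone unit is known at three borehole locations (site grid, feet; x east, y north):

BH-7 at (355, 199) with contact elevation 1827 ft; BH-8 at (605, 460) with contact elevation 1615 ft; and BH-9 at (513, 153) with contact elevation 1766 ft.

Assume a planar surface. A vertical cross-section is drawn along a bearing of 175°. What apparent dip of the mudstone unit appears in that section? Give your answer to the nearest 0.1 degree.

Two edge vectors: BH-7→BH-8 = (250, 261, -212), BH-7→BH-9 = (158, -46, -61).
Normal n = (BH-7→BH-8) × (BH-7→BH-9) = (-25673, -18246, -52738).
So ∂z/∂x = −n_x/n_z = −0.48680 and ∂z/∂y = −n_y/n_z = −0.34597.
Unit vector along 175° is (sin 175°, cos 175°) = (0.0872, -0.9962).
Slope in that direction = a·(0.0872) + b·(-0.9962) = 0.30223.
Apparent dip = arctan|0.30223| = 16.8° (true dip is 30.8°, so apparent ≤ true as expected).

16.8°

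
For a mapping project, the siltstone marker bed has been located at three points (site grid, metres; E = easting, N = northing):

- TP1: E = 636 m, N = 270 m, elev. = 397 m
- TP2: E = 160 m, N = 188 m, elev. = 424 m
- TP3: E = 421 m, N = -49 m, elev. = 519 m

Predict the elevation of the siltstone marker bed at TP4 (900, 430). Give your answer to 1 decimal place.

Let the plane be z = a·E + b·N + c.
TP2−TP1: −476a − 82b = 27;  TP3−TP1: −215a − 319b = 122.
Solving gives a = 0.01036, b = −0.38943.
Then c = 397 − a·636 − b·270 = 495.55.
At (900, 430): z = 9.3 − 167.5 + 495.55 = 337.4 m.

337.4 m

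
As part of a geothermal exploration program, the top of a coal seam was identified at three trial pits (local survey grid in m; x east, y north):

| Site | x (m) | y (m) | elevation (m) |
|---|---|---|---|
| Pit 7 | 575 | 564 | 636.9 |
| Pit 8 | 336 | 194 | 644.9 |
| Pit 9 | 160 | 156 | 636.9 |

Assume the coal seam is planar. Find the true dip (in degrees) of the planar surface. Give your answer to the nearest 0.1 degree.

Let the plane be z = a·x + b·y + c.
Pit 8−Pit 7: −239a − 370b = 8;  Pit 9−Pit 7: −415a − 408b = 0.
Solving gives a = 0.05825, b = −0.05925.
Gradient magnitude |∇z| = √(a² + b²) = √(0.00339 + 0.00351) = 0.08308.
True dip = arctan(0.08308) = 4.7°, dipping toward NW (azimuth ≈ 315°).

4.7°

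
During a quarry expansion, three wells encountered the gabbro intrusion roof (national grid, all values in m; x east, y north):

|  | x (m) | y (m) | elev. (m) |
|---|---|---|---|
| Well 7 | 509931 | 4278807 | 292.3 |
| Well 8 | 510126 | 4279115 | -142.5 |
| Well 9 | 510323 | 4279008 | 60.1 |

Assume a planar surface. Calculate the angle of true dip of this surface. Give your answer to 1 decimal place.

57.1°

Two edge vectors: Well 7→Well 8 = (195, 308, -434.8), Well 7→Well 9 = (392, 201, -232.2).
Normal n = (Well 7→Well 8) × (Well 7→Well 9) = (15877.2, -125162.6, -81541).
So ∂z/∂x = −n_x/n_z = 0.19471 and ∂z/∂y = −n_y/n_z = −1.53497.
Gradient magnitude |∇z| = √(a² + b²) = √(0.03791 + 2.35612) = 1.54727.
True dip = arctan(1.54727) = 57.1°, dipping toward N (azimuth ≈ 353°).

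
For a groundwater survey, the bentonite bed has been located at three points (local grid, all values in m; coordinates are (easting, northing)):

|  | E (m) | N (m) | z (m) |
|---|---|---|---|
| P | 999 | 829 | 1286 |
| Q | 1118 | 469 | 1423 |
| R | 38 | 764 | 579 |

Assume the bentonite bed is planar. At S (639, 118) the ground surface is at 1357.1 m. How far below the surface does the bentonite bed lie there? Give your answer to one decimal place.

243.7 m

Two edge vectors: P→Q = (119, -360, 137), P→R = (-961, -65, -707).
Normal n = (P→Q) × (P→R) = (263425, -47524, -353695).
So ∂z/∂E = −n_x/n_z = 0.744780 and ∂z/∂N = −n_y/n_z = −0.134364.
Intercept c from P: 1286 − 744.04 + 111.39 = 653.35.
At (639, 118): z_contact = 475.91 − 15.85 + 653.35 = 1113.41 m.
Depth below ground = 1357.1 − 1113.41 = 243.7 m.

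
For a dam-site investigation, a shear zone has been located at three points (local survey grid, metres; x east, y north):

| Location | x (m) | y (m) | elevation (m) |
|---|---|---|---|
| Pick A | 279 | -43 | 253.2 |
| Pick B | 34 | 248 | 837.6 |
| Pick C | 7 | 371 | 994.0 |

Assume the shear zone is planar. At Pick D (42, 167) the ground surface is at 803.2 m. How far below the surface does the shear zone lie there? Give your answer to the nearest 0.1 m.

Two edge vectors: Pick A→Pick B = (-245, 291, 584.4), Pick A→Pick C = (-272, 414, 740.8).
Normal n = (Pick A→Pick B) × (Pick A→Pick C) = (-26368.8, 22539.2, -22278).
So ∂z/∂x = −n_x/n_z = −1.18363 and ∂z/∂y = −n_y/n_z = 1.01172.
Intercept c from Pick A: 253.2 + 330.23 + 43.50 = 626.94.
At (42, 167): z_contact = −49.71 + 168.96 + 626.94 = 746.18 m.
Depth below ground = 803.2 − 746.18 = 57.0 m.

57.0 m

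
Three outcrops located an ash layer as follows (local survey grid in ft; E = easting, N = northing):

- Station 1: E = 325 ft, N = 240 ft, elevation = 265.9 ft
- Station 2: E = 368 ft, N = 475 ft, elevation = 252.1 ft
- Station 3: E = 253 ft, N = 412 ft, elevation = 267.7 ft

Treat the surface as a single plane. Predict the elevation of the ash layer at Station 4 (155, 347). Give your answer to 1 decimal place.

Let the plane be z = a·E + b·N + c.
Station 2−Station 1: 43a + 235b = −13.8;  Station 3−Station 1: −72a + 172b = 1.8.
Solving gives a = −0.11501, b = −0.03768.
Then c = 265.9 − a·325 − b·240 = 312.32.
At (155, 347): z = −17.8 − 13.1 + 312.32 = 281.4 ft.

281.4 ft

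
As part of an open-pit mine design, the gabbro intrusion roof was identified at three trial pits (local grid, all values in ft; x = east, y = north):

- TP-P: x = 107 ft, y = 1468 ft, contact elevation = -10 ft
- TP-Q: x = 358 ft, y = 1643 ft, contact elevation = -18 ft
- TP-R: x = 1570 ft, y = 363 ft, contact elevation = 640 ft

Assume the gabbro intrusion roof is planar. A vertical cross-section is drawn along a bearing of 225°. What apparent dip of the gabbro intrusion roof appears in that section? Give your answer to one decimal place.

Two edge vectors: TP-P→TP-Q = (251, 175, -8), TP-P→TP-R = (1463, -1105, 650).
Normal n = (TP-P→TP-Q) × (TP-P→TP-R) = (104910, -174854, -533380).
So ∂z/∂x = −n_x/n_z = 0.19669 and ∂z/∂y = −n_y/n_z = −0.32782.
Unit vector along 225° is (sin 225°, cos 225°) = (-0.7071, -0.7071).
Slope in that direction = a·(-0.7071) + b·(-0.7071) = 0.09273.
Apparent dip = arctan|0.09273| = 5.3° (true dip is 20.9°, so apparent ≤ true as expected).

5.3°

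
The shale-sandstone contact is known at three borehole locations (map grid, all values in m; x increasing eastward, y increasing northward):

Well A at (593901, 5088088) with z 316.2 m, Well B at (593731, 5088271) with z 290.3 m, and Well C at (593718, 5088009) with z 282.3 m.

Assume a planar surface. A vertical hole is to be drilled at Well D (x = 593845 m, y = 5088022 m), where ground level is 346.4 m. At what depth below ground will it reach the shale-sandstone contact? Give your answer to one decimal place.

Two edge vectors: Well A→Well B = (-170, 183, -25.9), Well A→Well C = (-183, -79, -33.9).
Normal n = (Well A→Well B) × (Well A→Well C) = (-8249.8, -1023.3, 46919).
So ∂z/∂x = −n_x/n_z = 0.175830687 and ∂z/∂y = −n_y/n_z = 0.021809928.
Intercept c from Well A: 316.2 − 104426.02 − 110970.83 = −215080.65.
At (593845, 5088022): z_contact = 104416.17 + 110969.39 − 215080.65 = 304.91 m.
Depth below ground = 346.4 − 304.91 = 41.5 m.

41.5 m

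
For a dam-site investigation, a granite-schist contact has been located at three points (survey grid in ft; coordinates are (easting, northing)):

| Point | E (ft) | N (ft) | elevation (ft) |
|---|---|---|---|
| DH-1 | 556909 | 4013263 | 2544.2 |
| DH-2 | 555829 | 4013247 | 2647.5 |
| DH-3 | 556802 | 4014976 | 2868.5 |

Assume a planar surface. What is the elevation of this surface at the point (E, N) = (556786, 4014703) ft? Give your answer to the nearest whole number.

2820 ft

Let the plane be z = a·E + b·N + c.
DH-2−DH-1: −1080a − 16b = 103.3;  DH-3−DH-1: −107a + 1713b = 324.3.
Solving gives a = −0.09836182, b = 0.18317296.
Then c = 2544.2 − a·556909 − b·4013263 = −677798.49.
At (556786, 4014703): z = −54766.5 + 735385.0 − 677798.49 = 2820.1 ft.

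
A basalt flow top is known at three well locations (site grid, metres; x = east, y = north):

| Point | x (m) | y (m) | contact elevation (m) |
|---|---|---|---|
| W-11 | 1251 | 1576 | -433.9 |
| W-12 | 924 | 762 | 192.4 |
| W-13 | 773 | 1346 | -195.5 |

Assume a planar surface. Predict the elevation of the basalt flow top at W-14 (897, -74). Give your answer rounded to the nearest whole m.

786 m

Let the plane be z = a·x + b·y + c.
W-12−W-11: −327a − 814b = 626.3;  W-13−W-11: −478a − 230b = 238.4.
Solving gives a = −0.15932, b = −0.70541.
Then c = -433.9 − a·1251 − b·1576 = 877.13.
At (897, -74): z = −142.9 + 52.2 + 877.13 = 786.4 m.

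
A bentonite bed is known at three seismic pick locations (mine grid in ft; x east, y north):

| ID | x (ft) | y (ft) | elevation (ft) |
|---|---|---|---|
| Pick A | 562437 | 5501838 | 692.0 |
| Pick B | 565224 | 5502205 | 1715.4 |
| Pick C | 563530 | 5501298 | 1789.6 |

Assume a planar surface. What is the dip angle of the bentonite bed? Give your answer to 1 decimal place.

Two edge vectors: Pick A→Pick B = (2787, 367, 1023.4), Pick A→Pick C = (1093, -540, 1097.6).
Normal n = (Pick A→Pick B) × (Pick A→Pick C) = (955455.2, -1940435, -1906111).
So ∂z/∂x = −n_x/n_z = 0.50126 and ∂z/∂y = −n_y/n_z = −1.01801.
Gradient magnitude |∇z| = √(a² + b²) = √(0.25126 + 1.03634) = 1.13472.
True dip = arctan(1.13472) = 48.6°, dipping toward NNW (azimuth ≈ 334°).

48.6°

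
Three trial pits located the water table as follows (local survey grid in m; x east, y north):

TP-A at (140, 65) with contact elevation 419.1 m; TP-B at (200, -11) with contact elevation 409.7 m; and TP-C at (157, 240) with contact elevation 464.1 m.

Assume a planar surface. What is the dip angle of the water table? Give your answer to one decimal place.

Two edge vectors: TP-A→TP-B = (60, -76, -9.4), TP-A→TP-C = (17, 175, 45).
Normal n = (TP-A→TP-B) × (TP-A→TP-C) = (-1775, -2859.8, 11792).
So ∂z/∂x = −n_x/n_z = 0.15053 and ∂z/∂y = −n_y/n_z = 0.24252.
Gradient magnitude |∇z| = √(a² + b²) = √(0.02266 + 0.05882) = 0.28544.
True dip = arctan(0.28544) = 15.9°, dipping toward SSW (azimuth ≈ 212°).

15.9°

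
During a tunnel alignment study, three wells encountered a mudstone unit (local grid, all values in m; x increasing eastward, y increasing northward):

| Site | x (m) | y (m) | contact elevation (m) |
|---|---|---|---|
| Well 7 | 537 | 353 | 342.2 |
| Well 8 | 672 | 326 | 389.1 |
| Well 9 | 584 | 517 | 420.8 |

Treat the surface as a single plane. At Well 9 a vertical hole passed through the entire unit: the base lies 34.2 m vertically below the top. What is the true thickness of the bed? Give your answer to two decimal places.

29.94 m

Two edge vectors: Well 7→Well 8 = (135, -27, 46.9), Well 7→Well 9 = (47, 164, 78.6).
Normal n = (Well 7→Well 8) × (Well 7→Well 9) = (-9813.8, -8406.7, 23409).
So ∂z/∂x = −n_x/n_z = 0.41923 and ∂z/∂y = −n_y/n_z = 0.35912.
|∇z| = √(a²+b²) = 0.55202, so dip δ = arctan(0.55202) = 28.90°.
True thickness = vertical thickness × cos δ = 34.2 × cos 28.90° = 29.94 m.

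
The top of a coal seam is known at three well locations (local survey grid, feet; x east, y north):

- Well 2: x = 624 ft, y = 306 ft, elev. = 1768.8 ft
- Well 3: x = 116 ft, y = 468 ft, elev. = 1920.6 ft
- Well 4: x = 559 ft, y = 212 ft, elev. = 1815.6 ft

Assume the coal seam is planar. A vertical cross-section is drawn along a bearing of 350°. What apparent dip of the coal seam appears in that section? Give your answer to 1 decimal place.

9.6°

Two edge vectors: Well 2→Well 3 = (-508, 162, 151.8), Well 2→Well 4 = (-65, -94, 46.8).
Normal n = (Well 2→Well 3) × (Well 2→Well 4) = (21850.8, 13907.4, 58282).
So ∂z/∂x = −n_x/n_z = −0.37492 and ∂z/∂y = −n_y/n_z = −0.23862.
Unit vector along 350° is (sin 350°, cos 350°) = (-0.1736, 0.9848).
Slope in that direction = a·(-0.1736) + b·(0.9848) = −0.16989.
Apparent dip = arctan|0.16989| = 9.6° (true dip is 24.0°, so apparent ≤ true as expected).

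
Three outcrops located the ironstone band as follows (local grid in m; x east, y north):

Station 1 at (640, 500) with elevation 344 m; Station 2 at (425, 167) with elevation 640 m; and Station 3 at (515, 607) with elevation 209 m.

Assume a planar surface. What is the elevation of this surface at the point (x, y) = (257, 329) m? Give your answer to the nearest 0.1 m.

440.0 m

Two edge vectors: Station 1→Station 2 = (-215, -333, 296), Station 1→Station 3 = (-125, 107, -135).
Normal n = (Station 1→Station 2) × (Station 1→Station 3) = (13283, -66025, -64630).
So ∂z/∂x = −n_x/n_z = 0.20552 and ∂z/∂y = −n_y/n_z = −1.02158.
Intercept c from Station 1: 344 − 131.54 + 510.79 = 723.26.
At (257, 329): z = 52.8 − 336.1 + 723.26 = 440.0 m.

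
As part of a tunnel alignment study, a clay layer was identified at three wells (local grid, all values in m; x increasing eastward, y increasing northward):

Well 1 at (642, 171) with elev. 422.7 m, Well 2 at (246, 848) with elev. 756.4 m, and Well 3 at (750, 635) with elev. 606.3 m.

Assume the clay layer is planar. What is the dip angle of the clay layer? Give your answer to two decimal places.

23.74°

Two edge vectors: Well 1→Well 2 = (-396, 677, 333.7), Well 1→Well 3 = (108, 464, 183.6).
Normal n = (Well 1→Well 2) × (Well 1→Well 3) = (-30539.6, 108745.2, -256860).
So ∂z/∂x = −n_x/n_z = −0.11890 and ∂z/∂y = −n_y/n_z = 0.42336.
Gradient magnitude |∇z| = √(a² + b²) = √(0.01414 + 0.17924) = 0.43974.
True dip = arctan(0.43974) = 23.74°, dipping toward SSE (azimuth ≈ 164°).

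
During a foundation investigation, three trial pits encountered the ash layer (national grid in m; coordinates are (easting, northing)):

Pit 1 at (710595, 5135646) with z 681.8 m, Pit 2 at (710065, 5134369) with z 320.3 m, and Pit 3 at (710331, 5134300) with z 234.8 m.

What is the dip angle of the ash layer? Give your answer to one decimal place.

23.6°

Two edge vectors: Pit 1→Pit 2 = (-530, -1277, -361.5), Pit 1→Pit 3 = (-264, -1346, -447).
Normal n = (Pit 1→Pit 2) × (Pit 1→Pit 3) = (84240, -141474, 376252).
So ∂z/∂E = −n_x/n_z = −0.22389 and ∂z/∂N = −n_y/n_z = 0.37601.
Gradient magnitude |∇z| = √(a² + b²) = √(0.05013 + 0.14138) = 0.43762.
True dip = arctan(0.43762) = 23.6°, dipping toward SSE (azimuth ≈ 149°).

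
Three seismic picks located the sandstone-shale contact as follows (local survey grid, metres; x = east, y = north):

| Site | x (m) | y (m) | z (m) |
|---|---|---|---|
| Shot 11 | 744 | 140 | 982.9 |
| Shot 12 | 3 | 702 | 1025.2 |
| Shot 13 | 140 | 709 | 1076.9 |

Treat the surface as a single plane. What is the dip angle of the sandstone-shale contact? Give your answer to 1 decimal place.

32.6°

Two edge vectors: Shot 11→Shot 12 = (-741, 562, 42.3), Shot 11→Shot 13 = (-604, 569, 94).
Normal n = (Shot 11→Shot 12) × (Shot 11→Shot 13) = (28759.3, 44104.8, -82181).
So ∂z/∂x = −n_x/n_z = 0.34995 and ∂z/∂y = −n_y/n_z = 0.53668.
Gradient magnitude |∇z| = √(a² + b²) = √(0.12247 + 0.28802) = 0.64069.
True dip = arctan(0.64069) = 32.6°, dipping toward SSW (azimuth ≈ 213°).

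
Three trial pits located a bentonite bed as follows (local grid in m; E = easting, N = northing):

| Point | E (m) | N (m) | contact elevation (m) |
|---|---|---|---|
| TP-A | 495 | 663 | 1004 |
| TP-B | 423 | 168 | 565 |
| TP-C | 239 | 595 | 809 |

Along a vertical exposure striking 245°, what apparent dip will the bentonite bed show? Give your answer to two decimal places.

Let the plane be z = a·E + b·N + c.
TP-B−TP-A: −72a − 495b = −439;  TP-C−TP-A: −256a − 68b = −195.
Solving gives a = 0.54729, b = 0.80726.
Unit vector along 245° is (sin 245°, cos 245°) = (-0.9063, -0.4226).
Slope in that direction = a·(-0.9063) + b·(-0.4226) = −0.83718.
Apparent dip = arctan|0.83718| = 39.94° (true dip is 44.3°, so apparent ≤ true as expected).

39.94°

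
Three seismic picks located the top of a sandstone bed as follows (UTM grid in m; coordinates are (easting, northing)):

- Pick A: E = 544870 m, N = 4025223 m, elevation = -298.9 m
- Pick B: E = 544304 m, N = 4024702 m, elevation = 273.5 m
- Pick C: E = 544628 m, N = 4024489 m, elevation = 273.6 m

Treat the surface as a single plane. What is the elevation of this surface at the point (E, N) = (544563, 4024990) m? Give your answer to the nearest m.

Let the plane be z = a·E + b·N + c.
Pick B−Pick A: −566a − 521b = 572.4;  Pick C−Pick A: −242a − 734b = 572.5.
Solving gives a = −0.42116484, b = −0.64111459.
Then c = -298.9 − a·544870 − b·4025223 = 2809810.38.
At (544563, 4024990): z = −229350.8 − 2580479.8 + 2809810.38 = -20.2 m.

-20 m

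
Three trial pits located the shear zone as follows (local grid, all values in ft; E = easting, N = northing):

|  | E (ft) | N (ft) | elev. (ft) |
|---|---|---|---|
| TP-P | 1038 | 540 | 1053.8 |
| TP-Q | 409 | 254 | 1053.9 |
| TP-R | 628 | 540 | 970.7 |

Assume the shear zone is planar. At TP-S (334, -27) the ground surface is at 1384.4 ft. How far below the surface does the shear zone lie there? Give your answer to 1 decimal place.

Let the plane be z = a·E + b·N + c.
TP-Q−TP-P: −629a − 286b = 0.1;  TP-R−TP-P: −410a + 0b = −83.1.
Solving gives a = 0.202683, b = −0.446110.
Then c = 1053.8 − a·1038 − b·540 = 1084.31.
At (334, -27): z_contact = 67.70 + 12.04 + 1084.31 = 1164.06 ft.
Depth below ground = 1384.4 − 1164.06 = 220.3 ft.

220.3 ft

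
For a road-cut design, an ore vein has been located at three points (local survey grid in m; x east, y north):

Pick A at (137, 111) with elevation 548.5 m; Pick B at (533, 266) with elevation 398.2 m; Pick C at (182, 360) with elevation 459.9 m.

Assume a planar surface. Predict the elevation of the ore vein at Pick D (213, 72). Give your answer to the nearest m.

Two edge vectors: Pick A→Pick B = (396, 155, -150.3), Pick A→Pick C = (45, 249, -88.6).
Normal n = (Pick A→Pick B) × (Pick A→Pick C) = (23691.7, 28322.1, 91629).
So ∂z/∂x = −n_x/n_z = −0.25856 and ∂z/∂y = −n_y/n_z = −0.30910.
Intercept c from Pick A: 548.5 + 35.42 + 34.31 = 618.23.
At (213, 72): z = −55.1 − 22.3 + 618.23 = 540.9 m.

541 m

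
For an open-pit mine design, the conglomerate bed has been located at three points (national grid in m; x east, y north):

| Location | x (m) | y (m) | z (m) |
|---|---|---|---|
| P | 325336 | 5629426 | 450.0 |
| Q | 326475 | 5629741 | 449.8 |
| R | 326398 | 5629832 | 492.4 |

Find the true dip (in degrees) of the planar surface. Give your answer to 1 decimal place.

Let the plane be z = a·x + b·y + c.
Q−P: 1139a + 315b = −0.2;  R−P: 1062a + 406b = 42.4.
Solving gives a = −0.10506, b = 0.37924.
Gradient magnitude |∇z| = √(a² + b²) = √(0.01104 + 0.14382) = 0.39352.
True dip = arctan(0.39352) = 21.5°, dipping toward SSE (azimuth ≈ 165°).

21.5°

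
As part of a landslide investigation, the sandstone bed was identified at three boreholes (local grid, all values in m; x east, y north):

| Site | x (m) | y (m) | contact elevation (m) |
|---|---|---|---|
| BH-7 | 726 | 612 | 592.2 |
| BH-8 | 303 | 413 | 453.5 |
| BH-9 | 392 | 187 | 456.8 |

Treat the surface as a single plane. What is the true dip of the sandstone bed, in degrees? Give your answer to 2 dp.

Let the plane be z = a·x + b·y + c.
BH-8−BH-7: −423a − 199b = −138.7;  BH-9−BH-7: −334a − 425b = −135.4.
Solving gives a = 0.28244, b = 0.09662.
Gradient magnitude |∇z| = √(a² + b²) = √(0.07977 + 0.00934) = 0.29851.
True dip = arctan(0.29851) = 16.62°, dipping toward WSW (azimuth ≈ 251°).

16.62°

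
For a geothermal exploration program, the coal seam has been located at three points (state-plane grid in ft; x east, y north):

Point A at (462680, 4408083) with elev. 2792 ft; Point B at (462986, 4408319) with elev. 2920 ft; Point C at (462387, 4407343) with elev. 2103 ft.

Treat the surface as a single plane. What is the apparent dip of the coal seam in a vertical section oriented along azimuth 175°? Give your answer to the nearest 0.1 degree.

Two edge vectors: Point A→Point B = (306, 236, 128), Point A→Point C = (-293, -740, -689).
Normal n = (Point A→Point B) × (Point A→Point C) = (-67884, 173330, -157292).
So ∂z/∂x = −n_x/n_z = −0.43158 and ∂z/∂y = −n_y/n_z = 1.10196.
Unit vector along 175° is (sin 175°, cos 175°) = (0.0872, -0.9962).
Slope in that direction = a·(0.0872) + b·(-0.9962) = −1.13538.
Apparent dip = arctan|1.13538| = 48.6° (true dip is 49.8°, so apparent ≤ true as expected).

48.6°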